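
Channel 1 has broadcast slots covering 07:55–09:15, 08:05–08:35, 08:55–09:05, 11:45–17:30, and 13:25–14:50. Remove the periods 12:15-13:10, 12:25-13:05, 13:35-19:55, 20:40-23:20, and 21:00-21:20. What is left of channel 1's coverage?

Merge the first list: 07:55-09:15, 11:45-17:30.
Merge the second list: 12:15-13:10, 13:35-19:55, 20:40-23:20.
07:55-09:15: nothing removed.
11:45-17:30 \ B = 11:45-12:15, 13:10-13:35.

07:55-09:15, 11:45-12:15, 13:10-13:35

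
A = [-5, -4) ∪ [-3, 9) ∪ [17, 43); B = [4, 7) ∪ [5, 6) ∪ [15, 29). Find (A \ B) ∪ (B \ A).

B, merged: [4, 7), [15, 29).
A but not B: [-5, -4), [-3, 4), [7, 9), [29, 43).
B but not A: [15, 17).
Combining gives A △ B.

[-5, -4) ∪ [-3, 4) ∪ [7, 9) ∪ [15, 17) ∪ [29, 43)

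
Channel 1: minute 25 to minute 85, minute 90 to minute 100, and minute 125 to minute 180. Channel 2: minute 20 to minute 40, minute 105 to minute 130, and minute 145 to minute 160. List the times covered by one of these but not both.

A but not B: minute 40 to minute 85, minute 90 to minute 100, minute 130 to minute 145, minute 160 to minute 180.
B but not A: minute 20 to minute 25, minute 105 to minute 125.
Combining gives A △ B.

minute 20 to minute 25, minute 40 to minute 85, minute 90 to minute 100, minute 105 to minute 125, minute 130 to minute 145, minute 160 to minute 180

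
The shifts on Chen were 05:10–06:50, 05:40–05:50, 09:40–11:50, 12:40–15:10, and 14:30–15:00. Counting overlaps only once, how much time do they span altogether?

Merged: 05:10-06:50, 09:40-11:50, 12:40-15:10.
Lengths: 1 h 40 min + 2 h 10 min + 2 h 30 min = 6 h 20 min.

6 h 20 min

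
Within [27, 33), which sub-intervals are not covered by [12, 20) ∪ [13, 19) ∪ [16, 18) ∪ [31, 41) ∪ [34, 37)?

The merged coverage is [12, 20), [31, 41).
Uncovered inside [27, 33): [27, 31).

[27, 31)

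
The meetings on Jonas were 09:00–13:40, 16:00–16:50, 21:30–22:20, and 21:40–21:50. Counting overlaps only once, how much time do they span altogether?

Merged: 09:00–13:40, 16:00–16:50, 21:30–22:20.
Lengths: 4 h 40 min + 50 min + 50 min = 6 h 20 min.

6 h 20 min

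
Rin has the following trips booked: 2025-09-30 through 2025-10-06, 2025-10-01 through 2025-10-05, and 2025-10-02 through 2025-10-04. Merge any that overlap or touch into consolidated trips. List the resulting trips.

2025-09-30 through 2025-10-06

2025-10-01 through 2025-10-05 overlaps/touches 2025-09-30 through 2025-10-06 → extend to 2025-09-30 through 2025-10-06.
2025-10-02 through 2025-10-04 overlaps/touches 2025-09-30 through 2025-10-06 → extend to 2025-09-30 through 2025-10-06.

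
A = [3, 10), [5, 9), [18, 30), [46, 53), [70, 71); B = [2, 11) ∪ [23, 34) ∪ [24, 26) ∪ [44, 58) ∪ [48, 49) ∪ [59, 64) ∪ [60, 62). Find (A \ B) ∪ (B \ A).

Merge the first list: [3, 10), [18, 30), [46, 53), [70, 71).
Merge the second list: [2, 11), [23, 34), [44, 58), [59, 64).
A \ B = [18, 23), [70, 71).
B \ A = [2, 3), [10, 11), [30, 34), [44, 46), [53, 58), [59, 64).
Union of the two gives the symmetric difference.

[2, 3) ∪ [10, 11) ∪ [18, 23) ∪ [30, 34) ∪ [44, 46) ∪ [53, 58) ∪ [59, 64) ∪ [70, 71)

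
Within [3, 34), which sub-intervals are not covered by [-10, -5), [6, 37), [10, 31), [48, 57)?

[3, 6)

After merging, the occupied span is [-10, -5), [6, 37), [48, 57).
Complement within [3, 34): [3, 6).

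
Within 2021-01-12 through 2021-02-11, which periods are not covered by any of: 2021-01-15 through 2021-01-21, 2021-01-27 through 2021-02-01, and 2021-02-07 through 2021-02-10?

The merged coverage is 2021-01-15 through 2021-01-21, 2021-01-27 through 2021-02-01, 2021-02-07 through 2021-02-10.
Uncovered inside 2021-01-12 through 2021-02-11: 2021-01-12 through 2021-01-14, 2021-01-22 through 2021-01-26, 2021-02-02 through 2021-02-06, 2021-02-11 through 2021-02-11.

2021-01-12 through 2021-01-14, 2021-01-22 through 2021-01-26, 2021-02-02 through 2021-02-06, 2021-02-11 through 2021-02-11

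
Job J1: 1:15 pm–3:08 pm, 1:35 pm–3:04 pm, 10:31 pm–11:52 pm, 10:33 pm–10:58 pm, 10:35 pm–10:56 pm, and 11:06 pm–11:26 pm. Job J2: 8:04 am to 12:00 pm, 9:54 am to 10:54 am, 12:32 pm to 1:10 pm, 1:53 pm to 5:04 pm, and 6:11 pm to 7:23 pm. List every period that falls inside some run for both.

1:53 pm–3:08 pm

Merge the first list: 1:15 pm–3:08 pm, 10:31 pm–11:52 pm.
Merge the second list: 8:04 am–12:00 pm, 12:32 pm–1:10 pm, 1:53 pm–5:04 pm, 6:11 pm–7:23 pm.
1:15 pm–3:08 pm meets the second set on 1:53 pm–3:08 pm.
10:31 pm–11:52 pm: no overlap with the second set.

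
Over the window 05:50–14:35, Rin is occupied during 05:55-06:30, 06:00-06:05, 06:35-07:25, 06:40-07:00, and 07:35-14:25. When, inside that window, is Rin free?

05:50-05:55, 06:30-06:35, 07:25-07:35, 14:25-14:35

The merged coverage is 05:55-06:30, 06:35-07:25, 07:35-14:25.
Gaps within 05:50-14:35: 05:50-05:55, 06:30-06:35, 07:25-07:35, 14:25-14:35.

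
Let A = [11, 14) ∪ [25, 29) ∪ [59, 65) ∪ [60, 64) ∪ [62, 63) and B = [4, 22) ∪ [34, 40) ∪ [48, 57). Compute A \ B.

[25, 29) ∪ [59, 65)

First set merges to [11, 14), [25, 29), [59, 65).
[11, 14): entirely removed.
[25, 29): nothing removed.
[59, 65): nothing removed.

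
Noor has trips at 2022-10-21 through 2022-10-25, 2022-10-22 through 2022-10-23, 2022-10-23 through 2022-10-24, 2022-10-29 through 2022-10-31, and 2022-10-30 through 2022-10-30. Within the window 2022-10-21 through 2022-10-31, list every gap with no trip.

2022-10-26 through 2022-10-28

After merging, the occupied span is 2022-10-21 through 2022-10-25, 2022-10-29 through 2022-10-31.
Uncovered inside 2022-10-21 through 2022-10-31: 2022-10-26 through 2022-10-28.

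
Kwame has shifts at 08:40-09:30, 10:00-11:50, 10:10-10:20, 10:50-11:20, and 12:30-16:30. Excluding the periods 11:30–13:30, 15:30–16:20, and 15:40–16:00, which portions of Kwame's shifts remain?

Merge the first list: 08:40-09:30, 10:00-11:50, 12:30-16:30.
Merge the second list: 11:30-13:30, 15:30-16:20.
08:40-09:30: nothing removed.
10:00-11:50 \ B = 10:00-11:30.
12:30-16:30 \ B = 13:30-15:30, 16:20-16:30.

08:40-09:30, 10:00-11:30, 13:30-15:30, 16:20-16:30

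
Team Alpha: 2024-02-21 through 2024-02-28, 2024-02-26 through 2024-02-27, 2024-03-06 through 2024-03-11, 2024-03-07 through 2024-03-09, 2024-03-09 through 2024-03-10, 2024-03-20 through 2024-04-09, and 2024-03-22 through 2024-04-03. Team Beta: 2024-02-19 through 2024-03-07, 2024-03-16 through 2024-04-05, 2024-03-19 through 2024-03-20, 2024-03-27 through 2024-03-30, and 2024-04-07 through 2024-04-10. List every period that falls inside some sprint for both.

First set merges to 2024-02-21 through 2024-02-28, 2024-03-06 through 2024-03-11, 2024-03-20 through 2024-04-09.
Second set merges to 2024-02-19 through 2024-03-07, 2024-03-16 through 2024-04-05, 2024-04-07 through 2024-04-10.
2024-02-21 through 2024-02-28 overlaps B on 2024-02-21 through 2024-02-28.
2024-03-06 through 2024-03-11 overlaps B on 2024-03-06 through 2024-03-07.
2024-03-20 through 2024-04-09 overlaps B on 2024-03-20 through 2024-04-05, 2024-04-07 through 2024-04-09.

2024-02-21 through 2024-02-28, 2024-03-06 through 2024-03-07, 2024-03-20 through 2024-04-05, 2024-04-07 through 2024-04-09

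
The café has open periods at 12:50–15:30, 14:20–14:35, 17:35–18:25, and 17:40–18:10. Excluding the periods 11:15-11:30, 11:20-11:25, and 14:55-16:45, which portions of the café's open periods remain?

12:50–14:55, 17:35–18:25

Merge the first list: 12:50–15:30, 17:35–18:25.
Merge the second list: 11:15–11:30, 14:55–16:45.
12:50–15:30 minus B → 12:50–14:55.
17:35–18:25: no B overlap → unchanged.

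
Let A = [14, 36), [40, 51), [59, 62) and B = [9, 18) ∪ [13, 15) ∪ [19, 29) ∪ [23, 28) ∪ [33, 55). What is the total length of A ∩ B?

B, merged: [9, 18), [19, 29), [33, 55).
A ∩ B = [14, 18), [19, 29), [33, 36), [40, 51).
Total: 4 + 10 + 3 + 11 = 28.

28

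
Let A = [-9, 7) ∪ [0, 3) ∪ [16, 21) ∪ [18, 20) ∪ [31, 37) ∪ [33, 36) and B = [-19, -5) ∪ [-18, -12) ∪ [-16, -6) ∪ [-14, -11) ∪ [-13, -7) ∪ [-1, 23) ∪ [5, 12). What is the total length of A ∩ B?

First set merges to [-9, 7), [16, 21), [31, 37).
Second set merges to [-19, -5), [-1, 23).
A ∩ B = [-9, -5), [-1, 7), [16, 21).
Total: 4 + 8 + 5 = 17.

17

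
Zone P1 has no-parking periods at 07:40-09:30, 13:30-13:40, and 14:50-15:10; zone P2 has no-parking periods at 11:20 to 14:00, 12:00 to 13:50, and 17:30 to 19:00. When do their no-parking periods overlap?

13:30–13:40

Second set merges to 11:20–14:00, 17:30–19:00.
07:40–09:30: no overlap with the second set.
13:30–13:40 meets the second set on 13:30–13:40.
14:50–15:10: no overlap with the second set.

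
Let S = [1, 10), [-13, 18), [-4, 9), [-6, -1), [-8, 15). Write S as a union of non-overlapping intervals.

Sort by start: [-13, 18), [-8, 15), [-6, -1), [-4, 9), [1, 10).
[-8, 15) overlaps/touches [-13, 18) → extend to [-13, 18).
[-6, -1) overlaps/touches [-13, 18) → extend to [-13, 18).
[-4, 9) overlaps/touches [-13, 18) → extend to [-13, 18).
[1, 10) overlaps/touches [-13, 18) → extend to [-13, 18).

[-13, 18)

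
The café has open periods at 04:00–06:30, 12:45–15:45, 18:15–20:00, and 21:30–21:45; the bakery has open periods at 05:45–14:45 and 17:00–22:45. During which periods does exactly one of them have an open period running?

Only in the first: 04:00–05:45, 14:45–15:45.
Only in the second: 06:30–12:45, 17:00–18:15, 20:00–21:30, 21:45–22:45.
Together these are the periods covered by exactly one.

04:00–05:45, 06:30–12:45, 14:45–15:45, 17:00–18:15, 20:00–21:30, 21:45–22:45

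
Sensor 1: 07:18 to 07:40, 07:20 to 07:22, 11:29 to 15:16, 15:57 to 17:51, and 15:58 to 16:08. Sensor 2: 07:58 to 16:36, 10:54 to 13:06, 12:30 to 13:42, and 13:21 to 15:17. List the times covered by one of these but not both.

First set merges to 07:18-07:40, 11:29-15:16, 15:57-17:51.
Second set merges to 07:58-16:36.
A but not B: 07:18-07:40, 16:36-17:51.
B but not A: 07:58-11:29, 15:16-15:57.
Combining gives A △ B.

07:18-07:40, 07:58-11:29, 15:16-15:57, 16:36-17:51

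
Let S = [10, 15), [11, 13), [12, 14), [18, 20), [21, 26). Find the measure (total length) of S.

Merged: [10, 15), [18, 20), [21, 26).
Lengths: 5 + 2 + 5 = 12.

12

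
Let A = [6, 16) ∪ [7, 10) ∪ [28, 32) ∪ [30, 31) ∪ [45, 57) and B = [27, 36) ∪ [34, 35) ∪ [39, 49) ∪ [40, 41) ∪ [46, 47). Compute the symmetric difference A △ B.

A, merged: [6, 16), [28, 32), [45, 57).
B, merged: [27, 36), [39, 49).
Only in the first: [6, 16), [49, 57).
Only in the second: [27, 28), [32, 36), [39, 45).
Together these are the periods covered by exactly one.

[6, 16) ∪ [27, 28) ∪ [32, 36) ∪ [39, 45) ∪ [49, 57)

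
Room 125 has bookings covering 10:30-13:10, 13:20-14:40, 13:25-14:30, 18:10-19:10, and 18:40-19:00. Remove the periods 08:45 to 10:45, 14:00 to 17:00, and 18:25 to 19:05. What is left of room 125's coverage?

10:45–13:10, 13:20–14:00, 18:10–18:25, 19:05–19:10

Merge the first list: 10:30–13:10, 13:20–14:40, 18:10–19:10.
10:30–13:10 \ B = 10:45–13:10.
13:20–14:40 \ B = 13:20–14:00.
18:10–19:10 \ B = 18:10–18:25, 19:05–19:10.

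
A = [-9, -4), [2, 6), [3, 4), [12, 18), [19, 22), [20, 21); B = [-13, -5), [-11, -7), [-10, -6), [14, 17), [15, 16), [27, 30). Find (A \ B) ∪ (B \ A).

[-13, -9) ∪ [-5, -4) ∪ [2, 6) ∪ [12, 14) ∪ [17, 18) ∪ [19, 22) ∪ [27, 30)

First set merges to [-9, -4), [2, 6), [12, 18), [19, 22).
Second set merges to [-13, -5), [14, 17), [27, 30).
Only in the first: [-5, -4), [2, 6), [12, 14), [17, 18), [19, 22).
Only in the second: [-13, -9), [27, 30).
Together these are the periods covered by exactly one.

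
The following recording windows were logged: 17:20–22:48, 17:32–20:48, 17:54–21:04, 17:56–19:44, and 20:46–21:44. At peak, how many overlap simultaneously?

4

At 17:56, 4 of the intervals are simultaneously active.
No point has more.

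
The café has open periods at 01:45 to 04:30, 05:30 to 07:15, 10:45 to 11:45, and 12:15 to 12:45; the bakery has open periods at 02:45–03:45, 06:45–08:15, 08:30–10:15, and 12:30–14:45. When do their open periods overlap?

02:45-03:45, 06:45-07:15, 12:30-12:45

01:45-04:30 meets the second set on 02:45-03:45.
05:30-07:15 meets the second set on 06:45-07:15.
10:45-11:45: no overlap with the second set.
12:15-12:45 meets the second set on 12:30-12:45.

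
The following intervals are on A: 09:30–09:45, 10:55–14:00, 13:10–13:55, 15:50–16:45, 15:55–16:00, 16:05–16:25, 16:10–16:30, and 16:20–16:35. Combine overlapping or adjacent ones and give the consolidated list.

10:55–14:00 is disjoint → start new block.
13:10–13:55 overlaps/touches 10:55–14:00 → extend to 10:55–14:00.
15:50–16:45 is disjoint → start new block.
15:55–16:00 overlaps/touches 15:50–16:45 → extend to 15:50–16:45.
16:05–16:25 overlaps/touches 15:50–16:45 → extend to 15:50–16:45.
16:10–16:30 overlaps/touches 15:50–16:45 → extend to 15:50–16:45.
16:20–16:35 overlaps/touches 15:50–16:45 → extend to 15:50–16:45.

09:30–09:45, 10:55–14:00, 15:50–16:45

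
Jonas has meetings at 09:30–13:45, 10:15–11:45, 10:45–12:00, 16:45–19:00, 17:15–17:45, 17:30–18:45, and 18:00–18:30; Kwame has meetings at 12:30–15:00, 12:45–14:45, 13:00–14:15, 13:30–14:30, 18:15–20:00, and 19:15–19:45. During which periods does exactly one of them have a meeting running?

09:30–12:30, 13:45–15:00, 16:45–18:15, 19:00–20:00

A, merged: 09:30–13:45, 16:45–19:00.
B, merged: 12:30–15:00, 18:15–20:00.
Only in the first: 09:30–12:30, 16:45–18:15.
Only in the second: 13:45–15:00, 19:00–20:00.
Together these are the periods covered by exactly one.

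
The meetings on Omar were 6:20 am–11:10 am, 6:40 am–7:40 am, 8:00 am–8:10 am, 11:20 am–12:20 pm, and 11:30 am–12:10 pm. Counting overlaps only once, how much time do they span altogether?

5 h 50 min

Merged: 6:20 am–11:10 am, 11:20 am–12:20 pm.
Lengths: 4 h 50 min + 1 h = 5 h 50 min.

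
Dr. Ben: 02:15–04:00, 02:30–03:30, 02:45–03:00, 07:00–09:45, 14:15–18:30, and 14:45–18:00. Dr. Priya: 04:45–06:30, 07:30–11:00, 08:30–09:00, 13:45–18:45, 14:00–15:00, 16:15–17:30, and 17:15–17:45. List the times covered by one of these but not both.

02:15-04:00, 04:45-06:30, 07:00-07:30, 09:45-11:00, 13:45-14:15, 18:30-18:45

First set merges to 02:15-04:00, 07:00-09:45, 14:15-18:30.
Second set merges to 04:45-06:30, 07:30-11:00, 13:45-18:45.
A \ B = 02:15-04:00, 07:00-07:30.
B \ A = 04:45-06:30, 09:45-11:00, 13:45-14:15, 18:30-18:45.
Union of the two gives the symmetric difference.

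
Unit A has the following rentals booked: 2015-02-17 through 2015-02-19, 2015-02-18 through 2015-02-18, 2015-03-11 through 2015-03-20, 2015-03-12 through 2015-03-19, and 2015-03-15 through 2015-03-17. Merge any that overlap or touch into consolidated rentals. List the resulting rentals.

2015-02-18 through 2015-02-18 overlaps/touches 2015-02-17 through 2015-02-19 → extend to 2015-02-17 through 2015-02-19.
2015-03-11 through 2015-03-20 is disjoint → start new block.
2015-03-12 through 2015-03-19 overlaps/touches 2015-03-11 through 2015-03-20 → extend to 2015-03-11 through 2015-03-20.
2015-03-15 through 2015-03-17 overlaps/touches 2015-03-11 through 2015-03-20 → extend to 2015-03-11 through 2015-03-20.

2015-02-17 through 2015-02-19, 2015-03-11 through 2015-03-20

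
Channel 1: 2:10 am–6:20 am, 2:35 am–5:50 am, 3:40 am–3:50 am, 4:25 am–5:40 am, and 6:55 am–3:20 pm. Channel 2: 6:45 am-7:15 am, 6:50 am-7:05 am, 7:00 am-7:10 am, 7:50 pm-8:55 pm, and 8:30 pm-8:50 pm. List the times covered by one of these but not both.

2:10 am-6:20 am, 6:45 am-6:55 am, 7:15 am-3:20 pm, 7:50 pm-8:55 pm

A, merged: 2:10 am-6:20 am, 6:55 am-3:20 pm.
B, merged: 6:45 am-7:15 am, 7:50 pm-8:55 pm.
Only in the first: 2:10 am-6:20 am, 7:15 am-3:20 pm.
Only in the second: 6:45 am-6:55 am, 7:50 pm-8:55 pm.
Together these are the periods covered by exactly one.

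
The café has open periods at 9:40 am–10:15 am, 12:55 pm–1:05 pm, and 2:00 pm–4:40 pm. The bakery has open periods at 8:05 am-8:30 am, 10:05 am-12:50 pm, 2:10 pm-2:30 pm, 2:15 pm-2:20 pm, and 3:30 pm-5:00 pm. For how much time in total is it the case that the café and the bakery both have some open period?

1 h 40 min

B, merged: 8:05 am-8:30 am, 10:05 am-12:50 pm, 2:10 pm-2:30 pm, 3:30 pm-5:00 pm.
A ∩ B = 10:05 am-10:15 am, 2:10 pm-2:30 pm, 3:30 pm-4:40 pm.
Total: 10 min + 20 min + 1 h 10 min = 1 h 40 min.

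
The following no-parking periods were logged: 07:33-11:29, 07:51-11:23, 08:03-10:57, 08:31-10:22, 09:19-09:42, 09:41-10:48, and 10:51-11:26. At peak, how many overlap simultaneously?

6

Walk the sorted start/end points keeping a running depth.
The depth first hits 6 at 09:41.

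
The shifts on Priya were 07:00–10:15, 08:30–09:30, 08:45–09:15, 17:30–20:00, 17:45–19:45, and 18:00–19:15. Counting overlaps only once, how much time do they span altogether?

Merged: 07:00-10:15, 17:30-20:00.
Lengths: 3 h 15 min + 2 h 30 min = 5 h 45 min.

5 h 45 min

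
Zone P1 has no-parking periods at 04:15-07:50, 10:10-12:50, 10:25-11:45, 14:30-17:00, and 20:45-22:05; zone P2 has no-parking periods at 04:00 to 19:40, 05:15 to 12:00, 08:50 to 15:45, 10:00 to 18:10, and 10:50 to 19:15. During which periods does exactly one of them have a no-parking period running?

Merge the first list: 04:15-07:50, 10:10-12:50, 14:30-17:00, 20:45-22:05.
Merge the second list: 04:00-19:40.
A \ B = 20:45-22:05.
B \ A = 04:00-04:15, 07:50-10:10, 12:50-14:30, 17:00-19:40.
Union of the two gives the symmetric difference.

04:00-04:15, 07:50-10:10, 12:50-14:30, 17:00-19:40, 20:45-22:05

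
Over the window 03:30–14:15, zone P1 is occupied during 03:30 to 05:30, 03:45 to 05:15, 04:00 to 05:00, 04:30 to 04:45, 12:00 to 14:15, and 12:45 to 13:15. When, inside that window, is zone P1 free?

The merged coverage is 03:30-05:30, 12:00-14:15.
Gaps within 03:30-14:15: 05:30-12:00.

05:30-12:00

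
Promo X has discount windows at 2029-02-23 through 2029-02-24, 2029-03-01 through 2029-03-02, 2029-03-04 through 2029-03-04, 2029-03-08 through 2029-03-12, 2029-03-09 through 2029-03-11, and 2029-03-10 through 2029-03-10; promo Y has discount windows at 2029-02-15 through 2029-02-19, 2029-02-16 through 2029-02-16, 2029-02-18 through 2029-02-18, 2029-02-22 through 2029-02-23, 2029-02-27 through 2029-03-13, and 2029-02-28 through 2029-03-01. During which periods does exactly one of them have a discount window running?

2029-02-15 through 2029-02-19, 2029-02-22 through 2029-02-22, 2029-02-24 through 2029-02-24, 2029-02-27 through 2029-02-28, 2029-03-03 through 2029-03-03, 2029-03-05 through 2029-03-07, 2029-03-13 through 2029-03-13

A, merged: 2029-02-23 through 2029-02-24, 2029-03-01 through 2029-03-02, 2029-03-04 through 2029-03-04, 2029-03-08 through 2029-03-12.
B, merged: 2029-02-15 through 2029-02-19, 2029-02-22 through 2029-02-23, 2029-02-27 through 2029-03-13.
A but not B: 2029-02-24 through 2029-02-24.
B but not A: 2029-02-15 through 2029-02-19, 2029-02-22 through 2029-02-22, 2029-02-27 through 2029-02-28, 2029-03-03 through 2029-03-03, 2029-03-05 through 2029-03-07, 2029-03-13 through 2029-03-13.
Combining gives A △ B.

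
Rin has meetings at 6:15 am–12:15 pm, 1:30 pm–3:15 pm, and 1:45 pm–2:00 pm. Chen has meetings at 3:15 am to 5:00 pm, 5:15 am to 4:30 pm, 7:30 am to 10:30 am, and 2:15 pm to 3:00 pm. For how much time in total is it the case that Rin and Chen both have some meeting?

7 h 45 min

First set merges to 6:15 am–12:15 pm, 1:30 pm–3:15 pm.
Second set merges to 3:15 am–5:00 pm.
A ∩ B = 6:15 am–12:15 pm, 1:30 pm–3:15 pm.
Total: 6 h + 1 h 45 min = 7 h 45 min.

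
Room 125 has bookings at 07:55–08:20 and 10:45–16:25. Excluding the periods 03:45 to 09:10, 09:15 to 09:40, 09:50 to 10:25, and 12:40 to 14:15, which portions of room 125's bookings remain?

07:55–08:20: fully covered by B → removed.
10:45–16:25 minus B → 10:45–12:40, 14:15–16:25.

10:45–12:40, 14:15–16:25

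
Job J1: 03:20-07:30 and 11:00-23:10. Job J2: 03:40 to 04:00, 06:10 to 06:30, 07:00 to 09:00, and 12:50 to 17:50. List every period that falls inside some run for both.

03:40–04:00, 06:10–06:30, 07:00–07:30, 12:50–17:50

03:20–07:30 overlaps B on 03:40–04:00, 06:10–06:30, 07:00–07:30.
11:00–23:10 overlaps B on 12:50–17:50.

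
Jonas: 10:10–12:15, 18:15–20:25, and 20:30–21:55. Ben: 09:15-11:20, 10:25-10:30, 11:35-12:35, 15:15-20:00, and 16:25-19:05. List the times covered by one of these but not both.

Second set merges to 09:15–11:20, 11:35–12:35, 15:15–20:00.
A \ B = 11:20–11:35, 20:00–20:25, 20:30–21:55.
B \ A = 09:15–10:10, 12:15–12:35, 15:15–18:15.
Union of the two gives the symmetric difference.

09:15–10:10, 11:20–11:35, 12:15–12:35, 15:15–18:15, 20:00–20:25, 20:30–21:55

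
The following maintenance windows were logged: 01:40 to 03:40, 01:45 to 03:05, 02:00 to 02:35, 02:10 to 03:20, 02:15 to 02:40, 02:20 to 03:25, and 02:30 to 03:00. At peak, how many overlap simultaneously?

At 02:30, 7 of the intervals are simultaneously active.
No point has more.

7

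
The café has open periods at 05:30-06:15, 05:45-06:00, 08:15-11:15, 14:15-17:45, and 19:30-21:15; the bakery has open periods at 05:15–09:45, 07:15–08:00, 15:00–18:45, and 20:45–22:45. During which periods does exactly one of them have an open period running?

Merge the first list: 05:30–06:15, 08:15–11:15, 14:15–17:45, 19:30–21:15.
Merge the second list: 05:15–09:45, 15:00–18:45, 20:45–22:45.
A but not B: 09:45–11:15, 14:15–15:00, 19:30–20:45.
B but not A: 05:15–05:30, 06:15–08:15, 17:45–18:45, 21:15–22:45.
Combining gives A △ B.

05:15–05:30, 06:15–08:15, 09:45–11:15, 14:15–15:00, 17:45–18:45, 19:30–20:45, 21:15–22:45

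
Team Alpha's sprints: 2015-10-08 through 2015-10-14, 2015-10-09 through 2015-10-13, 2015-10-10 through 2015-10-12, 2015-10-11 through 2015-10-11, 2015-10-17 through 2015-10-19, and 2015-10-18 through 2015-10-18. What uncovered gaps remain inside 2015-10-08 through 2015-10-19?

The merged coverage is 2015-10-08 through 2015-10-14, 2015-10-17 through 2015-10-19.
Complement within 2015-10-08 through 2015-10-19: 2015-10-15 through 2015-10-16.

2015-10-15 through 2015-10-16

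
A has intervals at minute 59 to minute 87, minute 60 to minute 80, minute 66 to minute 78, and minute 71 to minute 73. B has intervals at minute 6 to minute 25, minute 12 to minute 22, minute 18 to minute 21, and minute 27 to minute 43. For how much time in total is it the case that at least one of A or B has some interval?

63 minutes

Merge the first list: minute 59 to minute 87.
Merge the second list: minute 6 to minute 25, minute 27 to minute 43.
A ∪ B = minute 6 to minute 25, minute 27 to minute 43, minute 59 to minute 87.
Total: 19 minutes + 16 minutes + 28 minutes = 63 minutes.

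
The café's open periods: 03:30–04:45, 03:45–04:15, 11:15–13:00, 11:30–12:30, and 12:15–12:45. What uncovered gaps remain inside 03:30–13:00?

04:45-11:15

Covered (merged): 03:30-04:45, 11:15-13:00.
Gaps within 03:30-13:00: 04:45-11:15.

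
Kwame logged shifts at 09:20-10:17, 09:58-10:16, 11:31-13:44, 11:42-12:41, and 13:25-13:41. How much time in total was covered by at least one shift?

3 h 10 min

Merged: 09:20–10:17, 11:31–13:44.
Lengths: 57 min + 2 h 13 min = 3 h 10 min.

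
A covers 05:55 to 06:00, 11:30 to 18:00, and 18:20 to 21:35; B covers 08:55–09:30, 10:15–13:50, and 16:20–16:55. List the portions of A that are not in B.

05:55-06:00: no B overlap → unchanged.
11:30-18:00 minus B → 13:50-16:20, 16:55-18:00.
18:20-21:35: no B overlap → unchanged.

05:55-06:00, 13:50-16:20, 16:55-18:00, 18:20-21:35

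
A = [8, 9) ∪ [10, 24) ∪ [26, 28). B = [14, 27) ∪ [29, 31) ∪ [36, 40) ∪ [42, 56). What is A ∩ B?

[14, 24) ∪ [26, 27)

[8, 9) meets no B interval.
[10, 24) ∩ B → [14, 24).
[26, 28) ∩ B → [26, 27).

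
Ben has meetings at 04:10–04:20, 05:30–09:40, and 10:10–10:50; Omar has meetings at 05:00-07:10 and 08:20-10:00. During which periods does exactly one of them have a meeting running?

A \ B = 04:10–04:20, 07:10–08:20, 10:10–10:50.
B \ A = 05:00–05:30, 09:40–10:00.
Union of the two gives the symmetric difference.

04:10–04:20, 05:00–05:30, 07:10–08:20, 09:40–10:00, 10:10–10:50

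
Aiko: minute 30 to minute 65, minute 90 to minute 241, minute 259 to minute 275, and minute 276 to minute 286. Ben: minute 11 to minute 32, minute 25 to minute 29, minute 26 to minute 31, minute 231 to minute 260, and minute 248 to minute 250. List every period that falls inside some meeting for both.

Merge the second list: minute 11 to minute 32, minute 231 to minute 260.
minute 30 to minute 65 ∩ B → minute 30 to minute 32.
minute 90 to minute 241 ∩ B → minute 231 to minute 241.
minute 259 to minute 275 ∩ B → minute 259 to minute 260.
minute 276 to minute 286 meets no B interval.

minute 30 to minute 32, minute 231 to minute 241, minute 259 to minute 260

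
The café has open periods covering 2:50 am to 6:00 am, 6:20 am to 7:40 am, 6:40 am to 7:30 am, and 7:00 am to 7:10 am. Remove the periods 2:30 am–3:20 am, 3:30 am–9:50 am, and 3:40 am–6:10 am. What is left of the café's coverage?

A, merged: 2:50 am–6:00 am, 6:20 am–7:40 am.
B, merged: 2:30 am–3:20 am, 3:30 am–9:50 am.
2:50 am–6:00 am minus B → 3:20 am–3:30 am.
6:20 am–7:40 am: fully covered by B → removed.

3:20 am–3:30 am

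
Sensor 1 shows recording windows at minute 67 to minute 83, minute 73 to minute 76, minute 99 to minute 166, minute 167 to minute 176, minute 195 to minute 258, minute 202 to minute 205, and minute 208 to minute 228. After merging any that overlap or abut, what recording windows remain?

minute 67 to minute 83, minute 99 to minute 166, minute 167 to minute 176, minute 195 to minute 258

minute 73 to minute 76 overlaps/touches minute 67 to minute 83 → extend to minute 67 to minute 83.
minute 99 to minute 166 is disjoint → start new block.
minute 167 to minute 176 is disjoint → start new block.
minute 195 to minute 258 is disjoint → start new block.
minute 202 to minute 205 overlaps/touches minute 195 to minute 258 → extend to minute 195 to minute 258.
minute 208 to minute 228 overlaps/touches minute 195 to minute 258 → extend to minute 195 to minute 258.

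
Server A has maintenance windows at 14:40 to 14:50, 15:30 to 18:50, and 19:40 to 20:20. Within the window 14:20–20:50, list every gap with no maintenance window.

14:20–14:40, 14:50–15:30, 18:50–19:40, 20:20–20:50

After merging, the occupied span is 14:40–14:50, 15:30–18:50, 19:40–20:20.
Uncovered inside 14:20–20:50: 14:20–14:40, 14:50–15:30, 18:50–19:40, 20:20–20:50.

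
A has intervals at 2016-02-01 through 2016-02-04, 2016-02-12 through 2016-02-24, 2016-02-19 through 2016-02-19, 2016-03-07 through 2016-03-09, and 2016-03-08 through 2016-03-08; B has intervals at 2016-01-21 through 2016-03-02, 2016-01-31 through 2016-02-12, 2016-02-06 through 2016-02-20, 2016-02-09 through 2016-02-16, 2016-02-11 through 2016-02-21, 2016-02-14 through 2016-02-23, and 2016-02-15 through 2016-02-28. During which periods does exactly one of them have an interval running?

First set merges to 2016-02-01 through 2016-02-04, 2016-02-12 through 2016-02-24, 2016-03-07 through 2016-03-09.
Second set merges to 2016-01-21 through 2016-03-02.
A \ B = 2016-03-07 through 2016-03-09.
B \ A = 2016-01-21 through 2016-01-31, 2016-02-05 through 2016-02-11, 2016-02-25 through 2016-03-02.
Union of the two gives the symmetric difference.

2016-01-21 through 2016-01-31, 2016-02-05 through 2016-02-11, 2016-02-25 through 2016-03-02, 2016-03-07 through 2016-03-09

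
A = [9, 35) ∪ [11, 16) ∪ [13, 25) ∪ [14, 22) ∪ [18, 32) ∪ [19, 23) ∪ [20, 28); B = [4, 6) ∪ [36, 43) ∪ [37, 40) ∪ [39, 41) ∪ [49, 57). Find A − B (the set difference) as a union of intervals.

[9, 35)

First set merges to [9, 35).
Second set merges to [4, 6), [36, 43), [49, 57).
[9, 35): nothing removed.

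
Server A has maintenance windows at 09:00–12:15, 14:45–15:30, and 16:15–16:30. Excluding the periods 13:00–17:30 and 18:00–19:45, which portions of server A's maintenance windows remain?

09:00–12:15

09:00–12:15 is untouched.
14:45–15:30 lies entirely inside B → drops out.
16:15–16:30 lies entirely inside B → drops out.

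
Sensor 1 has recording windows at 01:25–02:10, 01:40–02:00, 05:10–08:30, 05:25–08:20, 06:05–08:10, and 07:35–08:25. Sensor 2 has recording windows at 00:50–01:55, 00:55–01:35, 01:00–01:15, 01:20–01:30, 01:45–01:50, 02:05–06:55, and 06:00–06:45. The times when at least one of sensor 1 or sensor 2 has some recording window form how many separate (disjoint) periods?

Merge the first list: 01:25-02:10, 05:10-08:30.
Merge the second list: 00:50-01:55, 02:05-06:55.
A ∪ B = 00:50-08:30.
That is 1 disjoint piece.

1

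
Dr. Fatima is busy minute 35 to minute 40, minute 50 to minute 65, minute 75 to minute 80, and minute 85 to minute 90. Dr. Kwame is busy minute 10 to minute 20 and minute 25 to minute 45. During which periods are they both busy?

minute 35 to minute 40

minute 35 to minute 40 meets the second set on minute 35 to minute 40.
minute 50 to minute 65: no overlap with the second set.
minute 75 to minute 80: no overlap with the second set.
minute 85 to minute 90: no overlap with the second set.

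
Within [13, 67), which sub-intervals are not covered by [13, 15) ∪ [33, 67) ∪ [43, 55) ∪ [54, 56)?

Covered (merged): [13, 15), [33, 67).
Complement within [13, 67): [15, 33).

[15, 33)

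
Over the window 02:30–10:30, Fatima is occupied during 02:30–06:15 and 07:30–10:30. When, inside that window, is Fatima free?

06:15–07:30

After merging, the occupied span is 02:30–06:15, 07:30–10:30.
Gaps within 02:30–10:30: 06:15–07:30.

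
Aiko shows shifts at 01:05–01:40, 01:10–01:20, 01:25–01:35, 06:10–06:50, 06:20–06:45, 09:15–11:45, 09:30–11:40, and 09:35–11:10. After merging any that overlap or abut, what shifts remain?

01:05–01:40, 06:10–06:50, 09:15–11:45

01:10–01:20 overlaps/touches 01:05–01:40 → extend to 01:05–01:40.
01:25–01:35 overlaps/touches 01:05–01:40 → extend to 01:05–01:40.
06:10–06:50 is disjoint → start new block.
06:20–06:45 overlaps/touches 06:10–06:50 → extend to 06:10–06:50.
09:15–11:45 is disjoint → start new block.
09:30–11:40 overlaps/touches 09:15–11:45 → extend to 09:15–11:45.
09:35–11:10 overlaps/touches 09:15–11:45 → extend to 09:15–11:45.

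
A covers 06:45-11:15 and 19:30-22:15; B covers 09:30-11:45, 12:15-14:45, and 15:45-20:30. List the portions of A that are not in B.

06:45-09:30, 20:30-22:15

06:45-11:15 with B removed leaves 06:45-09:30.
19:30-22:15 with B removed leaves 20:30-22:15.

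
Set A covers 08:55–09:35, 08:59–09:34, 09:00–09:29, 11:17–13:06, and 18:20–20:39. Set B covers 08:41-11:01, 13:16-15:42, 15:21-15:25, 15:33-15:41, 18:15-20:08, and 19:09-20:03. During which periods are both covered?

First set merges to 08:55-09:35, 11:17-13:06, 18:20-20:39.
Second set merges to 08:41-11:01, 13:16-15:42, 18:15-20:08.
08:55-09:35 meets the second set on 08:55-09:35.
11:17-13:06: no overlap with the second set.
18:20-20:39 meets the second set on 18:20-20:08.

08:55-09:35, 18:20-20:08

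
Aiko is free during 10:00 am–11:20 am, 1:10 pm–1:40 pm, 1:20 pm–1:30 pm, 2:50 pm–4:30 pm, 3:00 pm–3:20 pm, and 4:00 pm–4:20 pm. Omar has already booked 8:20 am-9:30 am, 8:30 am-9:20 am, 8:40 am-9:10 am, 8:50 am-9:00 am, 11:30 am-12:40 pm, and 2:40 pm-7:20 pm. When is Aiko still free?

First set merges to 10:00 am-11:20 am, 1:10 pm-1:40 pm, 2:50 pm-4:30 pm.
Second set merges to 8:20 am-9:30 am, 11:30 am-12:40 pm, 2:40 pm-7:20 pm.
10:00 am-11:20 am: nothing removed.
1:10 pm-1:40 pm: nothing removed.
2:50 pm-4:30 pm: entirely removed.

10:00 am-11:20 am, 1:10 pm-1:40 pm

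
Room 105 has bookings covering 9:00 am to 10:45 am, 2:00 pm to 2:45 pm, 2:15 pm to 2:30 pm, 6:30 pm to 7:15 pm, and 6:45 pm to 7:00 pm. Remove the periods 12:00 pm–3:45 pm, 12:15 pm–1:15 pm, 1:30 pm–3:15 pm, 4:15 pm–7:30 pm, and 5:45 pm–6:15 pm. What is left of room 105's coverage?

9:00 am–10:45 am

First set merges to 9:00 am–10:45 am, 2:00 pm–2:45 pm, 6:30 pm–7:15 pm.
Second set merges to 12:00 pm–3:45 pm, 4:15 pm–7:30 pm.
9:00 am–10:45 am is untouched.
2:00 pm–2:45 pm lies entirely inside B → drops out.
6:30 pm–7:15 pm lies entirely inside B → drops out.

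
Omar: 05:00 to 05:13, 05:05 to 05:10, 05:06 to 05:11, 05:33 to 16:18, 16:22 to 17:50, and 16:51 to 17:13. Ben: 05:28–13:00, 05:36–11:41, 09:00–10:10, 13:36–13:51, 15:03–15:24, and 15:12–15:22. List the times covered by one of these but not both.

First set merges to 05:00-05:13, 05:33-16:18, 16:22-17:50.
Second set merges to 05:28-13:00, 13:36-13:51, 15:03-15:24.
A \ B = 05:00-05:13, 13:00-13:36, 13:51-15:03, 15:24-16:18, 16:22-17:50.
B \ A = 05:28-05:33.
Union of the two gives the symmetric difference.

05:00-05:13, 05:28-05:33, 13:00-13:36, 13:51-15:03, 15:24-16:18, 16:22-17:50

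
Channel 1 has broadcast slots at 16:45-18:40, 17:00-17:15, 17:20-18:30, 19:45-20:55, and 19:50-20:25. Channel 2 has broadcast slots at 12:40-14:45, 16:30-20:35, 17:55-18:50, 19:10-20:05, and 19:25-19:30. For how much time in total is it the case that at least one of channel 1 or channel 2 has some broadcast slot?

Merge the first list: 16:45-18:40, 19:45-20:55.
Merge the second list: 12:40-14:45, 16:30-20:35.
A ∪ B = 12:40-14:45, 16:30-20:55.
Total: 2 h 5 min + 4 h 25 min = 6 h 30 min.

6 h 30 min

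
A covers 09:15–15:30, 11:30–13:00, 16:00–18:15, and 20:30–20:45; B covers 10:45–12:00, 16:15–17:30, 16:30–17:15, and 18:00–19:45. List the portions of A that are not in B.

Merge the first list: 09:15–15:30, 16:00–18:15, 20:30–20:45.
Merge the second list: 10:45–12:00, 16:15–17:30, 18:00–19:45.
09:15–15:30 minus B → 09:15–10:45, 12:00–15:30.
16:00–18:15 minus B → 16:00–16:15, 17:30–18:00.
20:30–20:45: no B overlap → unchanged.

09:15–10:45, 12:00–15:30, 16:00–16:15, 17:30–18:00, 20:30–20:45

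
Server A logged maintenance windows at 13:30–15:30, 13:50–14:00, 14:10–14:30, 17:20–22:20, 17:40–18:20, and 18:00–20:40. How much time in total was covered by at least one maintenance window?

7 h

Merged: 13:30–15:30, 17:20–22:20.
Lengths: 2 h + 5 h = 7 h.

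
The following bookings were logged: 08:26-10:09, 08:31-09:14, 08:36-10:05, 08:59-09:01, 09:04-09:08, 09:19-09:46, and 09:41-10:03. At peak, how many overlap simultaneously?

4

Walk the sorted start/end points keeping a running depth.
The depth first hits 4 at 08:59.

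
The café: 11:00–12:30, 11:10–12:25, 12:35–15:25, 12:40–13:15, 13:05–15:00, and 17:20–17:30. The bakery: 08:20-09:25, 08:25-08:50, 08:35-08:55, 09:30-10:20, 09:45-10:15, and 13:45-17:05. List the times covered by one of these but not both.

Merge the first list: 11:00–12:30, 12:35–15:25, 17:20–17:30.
Merge the second list: 08:20–09:25, 09:30–10:20, 13:45–17:05.
A but not B: 11:00–12:30, 12:35–13:45, 17:20–17:30.
B but not A: 08:20–09:25, 09:30–10:20, 15:25–17:05.
Combining gives A △ B.

08:20–09:25, 09:30–10:20, 11:00–12:30, 12:35–13:45, 15:25–17:05, 17:20–17:30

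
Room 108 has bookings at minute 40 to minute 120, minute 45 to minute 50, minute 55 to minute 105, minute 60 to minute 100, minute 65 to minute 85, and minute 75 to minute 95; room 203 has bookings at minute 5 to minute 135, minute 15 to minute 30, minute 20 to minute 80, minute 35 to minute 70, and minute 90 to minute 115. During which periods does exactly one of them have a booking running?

Merge the first list: minute 40 to minute 120.
Merge the second list: minute 5 to minute 135.
A but not B: none.
B but not A: minute 5 to minute 40, minute 120 to minute 135.
Combining gives A △ B.

minute 5 to minute 40, minute 120 to minute 135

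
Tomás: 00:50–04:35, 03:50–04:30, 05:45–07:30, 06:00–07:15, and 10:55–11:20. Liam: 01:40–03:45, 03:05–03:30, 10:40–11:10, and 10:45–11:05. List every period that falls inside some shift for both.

Merge the first list: 00:50–04:35, 05:45–07:30, 10:55–11:20.
Merge the second list: 01:40–03:45, 10:40–11:10.
00:50–04:35 overlaps B on 01:40–03:45.
05:45–07:30 falls entirely outside B.
10:55–11:20 overlaps B on 10:55–11:10.

01:40–03:45, 10:55–11:10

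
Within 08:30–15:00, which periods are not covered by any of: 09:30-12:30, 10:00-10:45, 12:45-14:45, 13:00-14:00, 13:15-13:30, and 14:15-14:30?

After merging, the occupied span is 09:30-12:30, 12:45-14:45.
Gaps within 08:30-15:00: 08:30-09:30, 12:30-12:45, 14:45-15:00.

08:30-09:30, 12:30-12:45, 14:45-15:00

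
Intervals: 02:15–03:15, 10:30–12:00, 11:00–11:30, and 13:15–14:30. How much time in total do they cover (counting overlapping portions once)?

Merged: 02:15–03:15, 10:30–12:00, 13:15–14:30.
Lengths: 1 h + 1 h 30 min + 1 h 15 min = 3 h 45 min.

3 h 45 min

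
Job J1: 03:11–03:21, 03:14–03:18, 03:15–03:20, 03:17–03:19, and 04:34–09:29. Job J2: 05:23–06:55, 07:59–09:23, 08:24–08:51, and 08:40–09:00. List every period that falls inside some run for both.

05:23–06:55, 07:59–09:23

First set merges to 03:11–03:21, 04:34–09:29.
Second set merges to 05:23–06:55, 07:59–09:23.
03:11–03:21 falls entirely outside B.
04:34–09:29 overlaps B on 05:23–06:55, 07:59–09:23.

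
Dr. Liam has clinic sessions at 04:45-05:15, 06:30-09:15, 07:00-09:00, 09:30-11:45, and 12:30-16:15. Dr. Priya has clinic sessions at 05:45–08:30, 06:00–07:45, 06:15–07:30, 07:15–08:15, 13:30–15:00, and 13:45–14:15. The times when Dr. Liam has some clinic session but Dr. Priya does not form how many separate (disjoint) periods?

5

First set merges to 04:45–05:15, 06:30–09:15, 09:30–11:45, 12:30–16:15.
Second set merges to 05:45–08:30, 13:30–15:00.
A \ B = 04:45–05:15, 08:30–09:15, 09:30–11:45, 12:30–13:30, 15:00–16:15.
That is 5 disjoint pieces.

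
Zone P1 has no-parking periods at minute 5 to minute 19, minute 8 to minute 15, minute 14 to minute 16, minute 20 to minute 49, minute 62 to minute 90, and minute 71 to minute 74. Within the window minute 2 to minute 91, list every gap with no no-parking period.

minute 2 to minute 5, minute 19 to minute 20, minute 49 to minute 62, minute 90 to minute 91

The merged coverage is minute 5 to minute 19, minute 20 to minute 49, minute 62 to minute 90.
Complement within minute 2 to minute 91: minute 2 to minute 5, minute 19 to minute 20, minute 49 to minute 62, minute 90 to minute 91.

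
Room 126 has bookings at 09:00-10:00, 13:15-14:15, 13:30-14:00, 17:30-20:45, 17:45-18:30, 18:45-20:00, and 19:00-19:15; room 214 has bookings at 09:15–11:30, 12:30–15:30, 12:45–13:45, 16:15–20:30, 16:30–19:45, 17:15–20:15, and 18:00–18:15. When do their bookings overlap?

09:15-10:00, 13:15-14:15, 17:30-20:30

A, merged: 09:00-10:00, 13:15-14:15, 17:30-20:45.
B, merged: 09:15-11:30, 12:30-15:30, 16:15-20:30.
09:00-10:00 meets the second set on 09:15-10:00.
13:15-14:15 meets the second set on 13:15-14:15.
17:30-20:45 meets the second set on 17:30-20:30.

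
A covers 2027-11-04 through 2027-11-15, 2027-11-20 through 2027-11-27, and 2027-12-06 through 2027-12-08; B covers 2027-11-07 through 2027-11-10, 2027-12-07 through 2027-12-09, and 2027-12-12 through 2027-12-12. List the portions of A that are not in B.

2027-11-04 through 2027-11-15 minus B → 2027-11-04 through 2027-11-06, 2027-11-11 through 2027-11-15.
2027-11-20 through 2027-11-27: no B overlap → unchanged.
2027-12-06 through 2027-12-08 minus B → 2027-12-06 through 2027-12-06.

2027-11-04 through 2027-11-06, 2027-11-11 through 2027-11-15, 2027-11-20 through 2027-11-27, 2027-12-06 through 2027-12-06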